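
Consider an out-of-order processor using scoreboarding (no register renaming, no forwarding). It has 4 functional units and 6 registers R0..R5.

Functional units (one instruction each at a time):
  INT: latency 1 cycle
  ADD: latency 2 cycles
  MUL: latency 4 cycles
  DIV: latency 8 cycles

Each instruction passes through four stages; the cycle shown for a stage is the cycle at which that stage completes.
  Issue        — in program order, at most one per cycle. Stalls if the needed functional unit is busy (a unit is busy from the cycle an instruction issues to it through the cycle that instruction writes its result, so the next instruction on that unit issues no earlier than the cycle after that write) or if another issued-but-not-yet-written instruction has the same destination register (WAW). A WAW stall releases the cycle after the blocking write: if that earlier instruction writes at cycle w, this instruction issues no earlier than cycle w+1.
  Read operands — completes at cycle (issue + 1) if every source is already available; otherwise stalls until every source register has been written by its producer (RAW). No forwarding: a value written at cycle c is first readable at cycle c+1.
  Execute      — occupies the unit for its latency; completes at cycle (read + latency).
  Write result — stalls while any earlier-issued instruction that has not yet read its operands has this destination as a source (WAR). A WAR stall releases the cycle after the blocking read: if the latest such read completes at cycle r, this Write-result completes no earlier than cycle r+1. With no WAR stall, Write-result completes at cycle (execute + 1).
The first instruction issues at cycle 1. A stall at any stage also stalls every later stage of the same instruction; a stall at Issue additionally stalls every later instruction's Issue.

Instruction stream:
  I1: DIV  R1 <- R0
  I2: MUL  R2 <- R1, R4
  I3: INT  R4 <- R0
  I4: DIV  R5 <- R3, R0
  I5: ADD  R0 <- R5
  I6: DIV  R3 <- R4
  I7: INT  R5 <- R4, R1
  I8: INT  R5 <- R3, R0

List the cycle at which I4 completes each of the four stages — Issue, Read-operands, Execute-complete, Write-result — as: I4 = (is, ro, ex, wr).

I4 = (12, 13, 21, 22)

1) issue 1, read 2, done 10, write 11
2) issue 2, read 12, done 16, write 17  <RAW R1: wait I1 write@11>
3) issue 3, read 4, done 5, write 13  <WAR R4: wait I2 read@12>
4) issue 12, read 13, done 21, write 22  <struct: DIV busy until I1 writes@11>
5) issue 13, read 23, done 25, write 26  <RAW R5: wait I4 write@22>
6) issue 23, read 24, done 32, write 33  <struct: DIV busy until I4 writes@22>
7) issue 24, read 25, done 26, write 27
8) issue 28, read 34, done 35, write 36  <struct: INT busy until I7 writes@27 / RAW R3: wait I6 write@33>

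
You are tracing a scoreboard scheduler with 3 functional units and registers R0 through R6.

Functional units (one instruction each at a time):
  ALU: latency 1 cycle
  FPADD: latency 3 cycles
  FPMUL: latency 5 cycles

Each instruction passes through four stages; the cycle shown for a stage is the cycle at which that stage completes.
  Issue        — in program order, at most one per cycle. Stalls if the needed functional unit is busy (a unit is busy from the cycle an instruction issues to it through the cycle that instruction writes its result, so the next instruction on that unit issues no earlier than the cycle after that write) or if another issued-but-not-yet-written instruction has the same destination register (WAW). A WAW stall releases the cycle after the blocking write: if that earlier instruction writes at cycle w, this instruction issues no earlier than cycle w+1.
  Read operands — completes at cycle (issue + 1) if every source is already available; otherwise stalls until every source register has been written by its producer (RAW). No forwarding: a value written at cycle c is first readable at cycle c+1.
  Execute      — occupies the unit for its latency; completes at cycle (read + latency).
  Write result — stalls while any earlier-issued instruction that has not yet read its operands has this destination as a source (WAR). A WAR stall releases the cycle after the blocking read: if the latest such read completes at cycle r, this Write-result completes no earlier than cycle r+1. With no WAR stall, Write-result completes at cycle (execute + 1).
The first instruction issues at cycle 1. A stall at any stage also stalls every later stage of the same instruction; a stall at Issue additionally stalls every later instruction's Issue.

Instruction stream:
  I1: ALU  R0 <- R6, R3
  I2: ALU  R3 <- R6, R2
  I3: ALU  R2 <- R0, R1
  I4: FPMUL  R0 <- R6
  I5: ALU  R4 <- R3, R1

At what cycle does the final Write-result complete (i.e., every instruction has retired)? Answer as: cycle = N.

cycle = 17

1) issue 1, read 2, done 3, write 4
2) issue 5, read 6, done 7, write 8  <struct: ALU busy until I1 writes@4>
3) issue 9, read 10, done 11, write 12  <struct: ALU busy until I2 writes@8>
4) issue 10, read 11, done 16, write 17
5) issue 13, read 14, done 15, write 16  <struct: ALU busy until I3 writes@12>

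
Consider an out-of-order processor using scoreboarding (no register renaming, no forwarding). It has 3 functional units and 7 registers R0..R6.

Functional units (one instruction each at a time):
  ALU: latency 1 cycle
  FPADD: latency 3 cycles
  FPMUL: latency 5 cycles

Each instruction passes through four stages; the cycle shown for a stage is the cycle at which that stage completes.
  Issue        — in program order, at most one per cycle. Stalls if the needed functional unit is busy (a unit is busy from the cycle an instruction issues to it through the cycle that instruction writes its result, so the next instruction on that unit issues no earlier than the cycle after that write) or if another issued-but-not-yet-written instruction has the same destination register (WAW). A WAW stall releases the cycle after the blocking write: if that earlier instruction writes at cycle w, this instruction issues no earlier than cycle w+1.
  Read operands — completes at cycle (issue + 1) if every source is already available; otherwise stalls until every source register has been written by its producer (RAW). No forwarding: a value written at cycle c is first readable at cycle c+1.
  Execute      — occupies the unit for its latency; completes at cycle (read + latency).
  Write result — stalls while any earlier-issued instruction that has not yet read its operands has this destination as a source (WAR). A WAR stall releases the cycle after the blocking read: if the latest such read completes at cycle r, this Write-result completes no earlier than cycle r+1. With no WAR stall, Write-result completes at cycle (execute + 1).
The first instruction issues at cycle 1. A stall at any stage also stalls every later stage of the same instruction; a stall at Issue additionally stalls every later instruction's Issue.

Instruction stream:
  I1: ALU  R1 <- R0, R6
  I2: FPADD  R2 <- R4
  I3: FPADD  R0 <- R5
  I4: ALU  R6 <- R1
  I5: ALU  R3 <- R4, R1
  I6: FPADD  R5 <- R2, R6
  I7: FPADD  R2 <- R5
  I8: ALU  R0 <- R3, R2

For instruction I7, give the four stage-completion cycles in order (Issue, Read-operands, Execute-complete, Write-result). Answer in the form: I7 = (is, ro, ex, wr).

[1] I1 issues→ALU
[2] I1 reads; I2 issues→FPADD
[3] I1 exec-done; I2 reads
[4] I1 writes R1
[6] I2 exec-done
[7] I2 writes R2
[8] I3 issues→FPADD
[9] I3 reads; I4 issues→ALU
[10] I4 reads
[11] I4 exec-done
[12] I3 exec-done; I4 writes R6
[13] I3 writes R0; I5 issues→ALU
[14] I5 reads; I6 issues→FPADD
[15] I5 exec-done; I6 reads
[16] I5 writes R3
[18] I6 exec-done
[19] I6 writes R5
[20] I7 issues→FPADD
[21] I7 reads; I8 issues→ALU
[24] I7 exec-done
[25] I7 writes R2
[26] I8 reads
[27] I8 exec-done
[28] I8 writes R0

I7 = (20, 21, 24, 25)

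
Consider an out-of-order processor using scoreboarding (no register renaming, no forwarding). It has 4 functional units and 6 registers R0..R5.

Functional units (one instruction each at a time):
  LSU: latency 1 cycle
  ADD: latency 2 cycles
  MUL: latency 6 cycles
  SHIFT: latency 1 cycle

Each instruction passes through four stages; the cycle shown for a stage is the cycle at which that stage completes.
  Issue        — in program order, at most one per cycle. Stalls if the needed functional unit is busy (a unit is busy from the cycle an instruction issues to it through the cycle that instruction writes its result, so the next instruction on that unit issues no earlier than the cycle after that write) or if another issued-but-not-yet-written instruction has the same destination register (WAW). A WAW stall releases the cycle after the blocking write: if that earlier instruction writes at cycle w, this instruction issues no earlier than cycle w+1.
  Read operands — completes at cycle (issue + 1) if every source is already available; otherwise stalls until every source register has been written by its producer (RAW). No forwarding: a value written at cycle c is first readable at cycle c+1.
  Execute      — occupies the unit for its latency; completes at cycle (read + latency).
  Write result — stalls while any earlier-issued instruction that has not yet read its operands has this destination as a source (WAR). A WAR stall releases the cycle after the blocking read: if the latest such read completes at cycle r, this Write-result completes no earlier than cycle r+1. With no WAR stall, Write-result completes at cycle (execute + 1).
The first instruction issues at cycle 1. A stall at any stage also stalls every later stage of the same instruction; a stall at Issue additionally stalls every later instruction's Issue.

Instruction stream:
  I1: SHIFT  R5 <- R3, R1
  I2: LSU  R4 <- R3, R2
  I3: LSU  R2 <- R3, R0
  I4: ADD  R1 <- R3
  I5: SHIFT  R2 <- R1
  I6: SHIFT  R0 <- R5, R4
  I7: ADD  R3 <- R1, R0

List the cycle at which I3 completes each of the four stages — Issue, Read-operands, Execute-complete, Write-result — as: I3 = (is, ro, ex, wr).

I3 = (6, 7, 8, 9)

c1: I1 issues→SHIFT
c2: I1 reads, I2 issues→LSU
c3: I1 exec-done, I2 reads
c4: I1 writes R5, I2 exec-done
c5: I2 writes R4
c6: I3 issues→LSU
c7: I3 reads, I4 issues→ADD
c8: I3 exec-done, I4 reads
c9: I3 writes R2
c10: I4 exec-done, I5 issues→SHIFT
c11: I4 writes R1
c12: I5 reads
c13: I5 exec-done
c14: I5 writes R2
c15: I6 issues→SHIFT
c16: I6 reads, I7 issues→ADD
c17: I6 exec-done
c18: I6 writes R0
c19: I7 reads
c21: I7 exec-done
c22: I7 writes R3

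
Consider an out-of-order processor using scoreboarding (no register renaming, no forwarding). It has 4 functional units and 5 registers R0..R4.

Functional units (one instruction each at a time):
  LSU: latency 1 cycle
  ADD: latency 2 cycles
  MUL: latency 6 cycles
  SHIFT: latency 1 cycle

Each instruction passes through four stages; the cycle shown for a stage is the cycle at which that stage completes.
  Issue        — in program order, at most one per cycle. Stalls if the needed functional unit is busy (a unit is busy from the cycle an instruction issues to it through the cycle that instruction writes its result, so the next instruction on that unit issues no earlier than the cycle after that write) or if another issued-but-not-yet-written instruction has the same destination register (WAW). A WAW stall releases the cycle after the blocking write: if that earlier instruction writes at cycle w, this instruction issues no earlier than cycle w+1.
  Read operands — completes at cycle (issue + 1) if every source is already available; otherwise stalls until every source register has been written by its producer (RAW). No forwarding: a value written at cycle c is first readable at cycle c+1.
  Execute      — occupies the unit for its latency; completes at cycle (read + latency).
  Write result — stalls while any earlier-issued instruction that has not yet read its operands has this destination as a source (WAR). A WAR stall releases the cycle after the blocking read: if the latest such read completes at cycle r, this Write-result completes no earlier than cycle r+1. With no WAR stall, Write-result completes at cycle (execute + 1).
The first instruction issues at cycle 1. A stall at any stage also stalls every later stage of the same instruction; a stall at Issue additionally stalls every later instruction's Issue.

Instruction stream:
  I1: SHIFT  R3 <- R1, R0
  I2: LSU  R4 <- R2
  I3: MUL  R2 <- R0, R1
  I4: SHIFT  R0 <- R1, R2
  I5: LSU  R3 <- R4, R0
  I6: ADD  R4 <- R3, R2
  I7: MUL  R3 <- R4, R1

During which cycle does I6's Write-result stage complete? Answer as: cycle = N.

I1  is:1  ro:2  ex:3  wr:4
I2  is:2  ro:3  ex:4  wr:5
I3  is:3  ro:4  ex:10  wr:11
I4  is:5  ro:12  ex:13  wr:14  — struct: SHIFT busy until I1 writes@4, RAW R2: wait I3 write@11
I5  is:6  ro:15  ex:16  wr:17  — RAW R0: wait I4 write@14
I6  is:7  ro:18  ex:20  wr:21  — RAW R3: wait I5 write@17
I7  is:18  ro:22  ex:28  wr:29  — WAW R3: wait I5 write@17, RAW R4: wait I6 write@21

cycle = 21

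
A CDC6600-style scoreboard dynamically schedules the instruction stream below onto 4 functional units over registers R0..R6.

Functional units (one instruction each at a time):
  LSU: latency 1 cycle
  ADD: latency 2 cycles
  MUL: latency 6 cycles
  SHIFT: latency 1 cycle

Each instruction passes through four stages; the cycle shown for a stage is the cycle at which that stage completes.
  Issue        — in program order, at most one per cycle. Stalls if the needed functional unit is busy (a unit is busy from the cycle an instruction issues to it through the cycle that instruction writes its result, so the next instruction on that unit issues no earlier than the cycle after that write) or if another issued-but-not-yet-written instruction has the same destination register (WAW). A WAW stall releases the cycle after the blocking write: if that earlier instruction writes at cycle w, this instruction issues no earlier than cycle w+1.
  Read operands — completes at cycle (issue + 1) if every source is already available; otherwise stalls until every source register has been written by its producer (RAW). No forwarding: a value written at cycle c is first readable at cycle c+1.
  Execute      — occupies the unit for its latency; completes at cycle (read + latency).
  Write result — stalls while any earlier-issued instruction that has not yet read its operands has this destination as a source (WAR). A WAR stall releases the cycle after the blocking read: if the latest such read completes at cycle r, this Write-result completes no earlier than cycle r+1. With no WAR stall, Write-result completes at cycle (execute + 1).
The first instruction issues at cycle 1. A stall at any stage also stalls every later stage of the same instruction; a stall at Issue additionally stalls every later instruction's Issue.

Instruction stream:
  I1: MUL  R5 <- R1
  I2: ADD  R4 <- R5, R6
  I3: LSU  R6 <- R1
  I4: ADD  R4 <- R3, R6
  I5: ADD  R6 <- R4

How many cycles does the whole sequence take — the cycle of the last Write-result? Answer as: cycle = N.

cycle = 23

I1 -> (1, 2, 8, 9)
I2 -> (2, 10, 12, 13)  // RAW R5: wait I1 write@9
I3 -> (3, 4, 5, 11)  // WAR R6: wait I2 read@10
I4 -> (14, 15, 17, 18)  // struct: ADD busy until I2 writes@13
I5 -> (19, 20, 22, 23)  // struct: ADD busy until I4 writes@18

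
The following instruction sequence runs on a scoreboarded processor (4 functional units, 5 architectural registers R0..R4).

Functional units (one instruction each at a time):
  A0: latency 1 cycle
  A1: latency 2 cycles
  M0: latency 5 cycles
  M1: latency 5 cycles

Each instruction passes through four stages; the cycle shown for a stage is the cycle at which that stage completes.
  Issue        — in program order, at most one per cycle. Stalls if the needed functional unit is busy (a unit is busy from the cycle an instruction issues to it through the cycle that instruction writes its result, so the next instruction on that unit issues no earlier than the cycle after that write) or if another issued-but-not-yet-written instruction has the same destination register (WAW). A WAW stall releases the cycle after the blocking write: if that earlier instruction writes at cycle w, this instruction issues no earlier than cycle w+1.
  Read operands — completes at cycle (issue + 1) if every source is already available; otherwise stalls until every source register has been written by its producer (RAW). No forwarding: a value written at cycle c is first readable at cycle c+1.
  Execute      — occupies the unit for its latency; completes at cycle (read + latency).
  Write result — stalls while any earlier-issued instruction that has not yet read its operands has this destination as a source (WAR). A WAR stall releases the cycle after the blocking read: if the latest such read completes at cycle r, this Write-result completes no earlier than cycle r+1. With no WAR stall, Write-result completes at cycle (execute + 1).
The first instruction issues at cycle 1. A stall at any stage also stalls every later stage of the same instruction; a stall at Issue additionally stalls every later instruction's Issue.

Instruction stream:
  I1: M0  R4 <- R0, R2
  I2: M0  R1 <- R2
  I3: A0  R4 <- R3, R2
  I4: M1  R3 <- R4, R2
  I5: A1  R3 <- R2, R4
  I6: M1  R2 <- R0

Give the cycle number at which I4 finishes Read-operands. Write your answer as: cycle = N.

[1] I1 issues→M0
[2] I1 reads
[7] I1 exec-done
[8] I1 writes R4
[9] I2 issues→M0
[10] I2 reads, I3 issues→A0
[11] I3 reads, I4 issues→M1
[12] I3 exec-done
[13] I3 writes R4
[14] I4 reads
[15] I2 exec-done
[16] I2 writes R1
[19] I4 exec-done
[20] I4 writes R3
[21] I5 issues→A1
[22] I5 reads, I6 issues→M1
[23] I6 reads
[24] I5 exec-done
[25] I5 writes R3
[28] I6 exec-done
[29] I6 writes R2

cycle = 14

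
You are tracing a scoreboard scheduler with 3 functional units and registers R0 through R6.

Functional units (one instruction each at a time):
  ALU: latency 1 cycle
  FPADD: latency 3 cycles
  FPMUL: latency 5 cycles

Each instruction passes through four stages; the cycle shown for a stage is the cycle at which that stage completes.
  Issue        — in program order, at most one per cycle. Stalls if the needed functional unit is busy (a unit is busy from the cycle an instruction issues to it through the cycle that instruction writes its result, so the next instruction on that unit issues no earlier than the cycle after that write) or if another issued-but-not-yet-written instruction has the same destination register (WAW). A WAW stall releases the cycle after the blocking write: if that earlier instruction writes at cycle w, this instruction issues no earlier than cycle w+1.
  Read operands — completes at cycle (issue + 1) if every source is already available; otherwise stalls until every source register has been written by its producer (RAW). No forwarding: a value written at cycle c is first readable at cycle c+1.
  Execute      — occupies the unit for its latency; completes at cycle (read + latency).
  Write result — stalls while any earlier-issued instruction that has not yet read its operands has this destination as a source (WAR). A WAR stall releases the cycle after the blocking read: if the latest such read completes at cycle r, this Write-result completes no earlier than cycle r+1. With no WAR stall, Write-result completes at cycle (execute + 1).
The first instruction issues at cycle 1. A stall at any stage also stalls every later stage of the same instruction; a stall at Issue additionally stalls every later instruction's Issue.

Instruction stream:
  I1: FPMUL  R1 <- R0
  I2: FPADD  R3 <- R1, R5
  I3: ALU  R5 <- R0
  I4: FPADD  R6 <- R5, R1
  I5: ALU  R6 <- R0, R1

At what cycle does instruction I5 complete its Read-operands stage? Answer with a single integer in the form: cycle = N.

[I1] 1/2/7/8
[I2] 2/9/12/13  (RAW R1: wait I1 write@8)
[I3] 3/4/5/10  (WAR R5: wait I2 read@9)
[I4] 14/15/18/19  (struct: FPADD busy until I2 writes@13)
[I5] 20/21/22/23  (WAW R6: wait I4 write@19)

cycle = 21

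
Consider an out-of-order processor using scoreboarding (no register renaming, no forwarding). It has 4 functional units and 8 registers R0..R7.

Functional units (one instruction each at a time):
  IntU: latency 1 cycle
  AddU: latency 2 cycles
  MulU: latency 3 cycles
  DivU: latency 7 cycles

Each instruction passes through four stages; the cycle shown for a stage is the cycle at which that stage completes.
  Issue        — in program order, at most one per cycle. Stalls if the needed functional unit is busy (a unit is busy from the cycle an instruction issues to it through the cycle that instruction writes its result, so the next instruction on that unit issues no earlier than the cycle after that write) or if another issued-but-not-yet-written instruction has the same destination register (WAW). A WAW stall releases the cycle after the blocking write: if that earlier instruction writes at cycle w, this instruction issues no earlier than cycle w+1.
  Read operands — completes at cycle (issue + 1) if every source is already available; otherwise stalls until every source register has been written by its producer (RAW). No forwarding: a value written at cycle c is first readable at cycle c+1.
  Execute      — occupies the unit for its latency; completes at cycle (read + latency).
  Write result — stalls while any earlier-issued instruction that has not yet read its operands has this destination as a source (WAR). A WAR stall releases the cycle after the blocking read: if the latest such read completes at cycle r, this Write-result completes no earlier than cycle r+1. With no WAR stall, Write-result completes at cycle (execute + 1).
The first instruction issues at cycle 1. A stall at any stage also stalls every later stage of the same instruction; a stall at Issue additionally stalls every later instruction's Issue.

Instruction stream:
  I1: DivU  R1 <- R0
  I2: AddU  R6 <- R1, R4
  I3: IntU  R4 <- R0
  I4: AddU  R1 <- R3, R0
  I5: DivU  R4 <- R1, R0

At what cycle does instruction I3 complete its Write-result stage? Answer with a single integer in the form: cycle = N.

cycle = 12

cycle 1: I1 issues→DivU
cycle 2: I1 reads, I2 issues→AddU
cycle 3: I3 issues→IntU
cycle 4: I3 reads
cycle 5: I3 exec-done
cycle 9: I1 exec-done
cycle 10: I1 writes R1
cycle 11: I2 reads
cycle 12: I3 writes R4
cycle 13: I2 exec-done
cycle 14: I2 writes R6
cycle 15: I4 issues→AddU
cycle 16: I4 reads, I5 issues→DivU
cycle 18: I4 exec-done
cycle 19: I4 writes R1
cycle 20: I5 reads
cycle 27: I5 exec-done
cycle 28: I5 writes R4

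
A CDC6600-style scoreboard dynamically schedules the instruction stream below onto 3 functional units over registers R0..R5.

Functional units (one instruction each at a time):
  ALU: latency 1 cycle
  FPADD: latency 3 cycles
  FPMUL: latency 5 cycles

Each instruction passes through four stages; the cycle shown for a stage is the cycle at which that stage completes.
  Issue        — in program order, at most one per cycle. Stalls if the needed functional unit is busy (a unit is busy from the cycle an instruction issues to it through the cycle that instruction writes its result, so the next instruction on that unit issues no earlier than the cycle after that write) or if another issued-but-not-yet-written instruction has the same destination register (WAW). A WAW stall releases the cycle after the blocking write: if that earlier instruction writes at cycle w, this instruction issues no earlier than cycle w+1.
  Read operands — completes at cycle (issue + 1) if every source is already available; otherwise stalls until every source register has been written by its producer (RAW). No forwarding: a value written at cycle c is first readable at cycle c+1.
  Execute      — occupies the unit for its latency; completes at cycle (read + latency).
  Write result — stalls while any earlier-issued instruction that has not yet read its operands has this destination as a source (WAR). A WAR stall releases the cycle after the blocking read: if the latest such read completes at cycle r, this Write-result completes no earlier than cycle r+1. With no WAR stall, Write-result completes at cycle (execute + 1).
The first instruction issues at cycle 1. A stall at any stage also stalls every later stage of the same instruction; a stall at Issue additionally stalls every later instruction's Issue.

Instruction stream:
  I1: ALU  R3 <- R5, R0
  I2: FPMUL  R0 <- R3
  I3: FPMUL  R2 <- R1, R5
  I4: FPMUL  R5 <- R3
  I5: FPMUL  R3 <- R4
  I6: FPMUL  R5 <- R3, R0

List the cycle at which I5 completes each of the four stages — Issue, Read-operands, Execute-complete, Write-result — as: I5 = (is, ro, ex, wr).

I1: IS=1 RO=2 EX=3 WR=4
I2: IS=2 RO=5 EX=10 WR=11  [RAW R3: wait I1 write@4]
I3: IS=12 RO=13 EX=18 WR=19  [struct: FPMUL busy until I2 writes@11]
I4: IS=20 RO=21 EX=26 WR=27  [struct: FPMUL busy until I3 writes@19]
I5: IS=28 RO=29 EX=34 WR=35  [struct: FPMUL busy until I4 writes@27]
I6: IS=36 RO=37 EX=42 WR=43  [struct: FPMUL busy until I5 writes@35]

I5 = (28, 29, 34, 35)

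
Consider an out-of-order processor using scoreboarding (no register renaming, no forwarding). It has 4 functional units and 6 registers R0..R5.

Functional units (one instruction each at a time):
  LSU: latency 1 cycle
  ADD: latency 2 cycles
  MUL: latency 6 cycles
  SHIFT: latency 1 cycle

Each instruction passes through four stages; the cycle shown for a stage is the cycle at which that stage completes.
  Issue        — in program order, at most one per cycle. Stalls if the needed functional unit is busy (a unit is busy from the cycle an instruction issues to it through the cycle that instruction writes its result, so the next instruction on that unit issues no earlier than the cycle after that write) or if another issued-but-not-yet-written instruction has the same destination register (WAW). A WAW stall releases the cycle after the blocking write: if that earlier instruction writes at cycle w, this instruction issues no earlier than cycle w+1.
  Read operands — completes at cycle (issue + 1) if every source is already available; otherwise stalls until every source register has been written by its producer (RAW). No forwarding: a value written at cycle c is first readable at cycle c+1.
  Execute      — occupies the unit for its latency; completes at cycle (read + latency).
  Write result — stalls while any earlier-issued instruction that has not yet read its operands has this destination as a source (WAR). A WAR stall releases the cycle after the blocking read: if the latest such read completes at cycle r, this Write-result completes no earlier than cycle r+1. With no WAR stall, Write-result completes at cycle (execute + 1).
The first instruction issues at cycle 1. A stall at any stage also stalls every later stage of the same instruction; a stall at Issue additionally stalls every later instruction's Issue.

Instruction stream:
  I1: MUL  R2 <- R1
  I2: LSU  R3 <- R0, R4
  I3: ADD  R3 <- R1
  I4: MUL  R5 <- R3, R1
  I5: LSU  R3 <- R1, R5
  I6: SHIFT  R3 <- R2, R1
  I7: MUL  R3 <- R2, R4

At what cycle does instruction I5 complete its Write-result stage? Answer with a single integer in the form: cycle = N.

cycle = 21

[1] I1 dispatched to MUL
[2] I1 operands ready; I2 dispatched to LSU
[3] I2 operands ready
[4] I2 complete
[5] R3←I2
[6] I3 dispatched to ADD
[7] I3 operands ready
[8] I1 complete
[9] R2←I1; I3 complete
[10] R3←I3; I4 dispatched to MUL
[11] I4 operands ready; I5 dispatched to LSU
[17] I4 complete
[18] R5←I4
[19] I5 operands ready
[20] I5 complete
[21] R3←I5
[22] I6 dispatched to SHIFT
[23] I6 operands ready
[24] I6 complete
[25] R3←I6
[26] I7 dispatched to MUL
[27] I7 operands ready
[33] I7 complete
[34] R3←I7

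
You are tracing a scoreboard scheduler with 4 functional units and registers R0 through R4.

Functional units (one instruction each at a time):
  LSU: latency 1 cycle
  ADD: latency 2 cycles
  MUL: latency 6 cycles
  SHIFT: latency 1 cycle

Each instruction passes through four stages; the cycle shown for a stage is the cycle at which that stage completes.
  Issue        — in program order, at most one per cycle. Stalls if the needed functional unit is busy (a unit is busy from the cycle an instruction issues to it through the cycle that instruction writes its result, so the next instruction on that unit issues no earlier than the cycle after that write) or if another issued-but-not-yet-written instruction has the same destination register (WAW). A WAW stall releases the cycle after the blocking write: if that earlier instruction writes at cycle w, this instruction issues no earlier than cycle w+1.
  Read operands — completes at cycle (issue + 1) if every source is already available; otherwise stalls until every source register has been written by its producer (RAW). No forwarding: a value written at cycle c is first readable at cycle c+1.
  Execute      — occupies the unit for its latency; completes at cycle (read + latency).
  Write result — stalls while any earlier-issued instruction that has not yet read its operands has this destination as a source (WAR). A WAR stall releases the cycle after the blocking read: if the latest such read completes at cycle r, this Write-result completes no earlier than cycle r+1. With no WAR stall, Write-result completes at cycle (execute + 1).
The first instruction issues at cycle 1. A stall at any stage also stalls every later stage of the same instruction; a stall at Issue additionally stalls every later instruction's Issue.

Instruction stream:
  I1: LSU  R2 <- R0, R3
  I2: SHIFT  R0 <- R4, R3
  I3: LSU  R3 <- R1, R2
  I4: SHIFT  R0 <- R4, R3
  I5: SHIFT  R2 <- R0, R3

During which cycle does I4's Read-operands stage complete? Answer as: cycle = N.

cycle = 9

I1: IS=1 RO=2 EX=3 WR=4
I2: IS=2 RO=3 EX=4 WR=5
I3: IS=5 RO=6 EX=7 WR=8  [struct: LSU busy until I1 writes@4]
I4: IS=6 RO=9 EX=10 WR=11  [RAW R3: wait I3 write@8]
I5: IS=12 RO=13 EX=14 WR=15  [struct: SHIFT busy until I4 writes@11]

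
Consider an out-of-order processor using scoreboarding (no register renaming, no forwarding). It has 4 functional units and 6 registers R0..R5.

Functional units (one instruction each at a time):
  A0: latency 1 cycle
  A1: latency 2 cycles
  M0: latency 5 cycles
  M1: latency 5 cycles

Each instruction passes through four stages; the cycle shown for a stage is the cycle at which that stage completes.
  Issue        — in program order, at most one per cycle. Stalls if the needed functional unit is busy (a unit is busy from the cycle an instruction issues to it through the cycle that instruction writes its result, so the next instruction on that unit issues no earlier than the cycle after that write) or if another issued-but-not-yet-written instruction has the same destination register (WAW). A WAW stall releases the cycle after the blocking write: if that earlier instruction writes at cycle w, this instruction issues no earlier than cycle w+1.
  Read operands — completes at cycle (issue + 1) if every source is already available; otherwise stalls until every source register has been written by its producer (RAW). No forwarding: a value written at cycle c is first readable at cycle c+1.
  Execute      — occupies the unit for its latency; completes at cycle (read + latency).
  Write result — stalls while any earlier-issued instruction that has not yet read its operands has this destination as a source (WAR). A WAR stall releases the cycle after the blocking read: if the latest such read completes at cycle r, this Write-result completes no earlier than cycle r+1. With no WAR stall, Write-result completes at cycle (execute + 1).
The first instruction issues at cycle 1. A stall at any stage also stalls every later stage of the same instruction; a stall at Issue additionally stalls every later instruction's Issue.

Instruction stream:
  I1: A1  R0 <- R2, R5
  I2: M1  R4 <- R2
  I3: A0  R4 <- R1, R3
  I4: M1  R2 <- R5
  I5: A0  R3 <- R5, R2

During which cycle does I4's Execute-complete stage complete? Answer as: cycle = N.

[1] issue I1 (A1)
[2] I1 read-ops; issue I2 (M1)
[3] I2 read-ops
[4] I1 finished on A1
[5] I1→R0
[8] I2 finished on M1
[9] I2→R4
[10] issue I3 (A0)
[11] I3 read-ops; issue I4 (M1)
[12] I3 finished on A0; I4 read-ops
[13] I3→R4
[14] issue I5 (A0)
[17] I4 finished on M1
[18] I4→R2
[19] I5 read-ops
[20] I5 finished on A0
[21] I5→R3

cycle = 17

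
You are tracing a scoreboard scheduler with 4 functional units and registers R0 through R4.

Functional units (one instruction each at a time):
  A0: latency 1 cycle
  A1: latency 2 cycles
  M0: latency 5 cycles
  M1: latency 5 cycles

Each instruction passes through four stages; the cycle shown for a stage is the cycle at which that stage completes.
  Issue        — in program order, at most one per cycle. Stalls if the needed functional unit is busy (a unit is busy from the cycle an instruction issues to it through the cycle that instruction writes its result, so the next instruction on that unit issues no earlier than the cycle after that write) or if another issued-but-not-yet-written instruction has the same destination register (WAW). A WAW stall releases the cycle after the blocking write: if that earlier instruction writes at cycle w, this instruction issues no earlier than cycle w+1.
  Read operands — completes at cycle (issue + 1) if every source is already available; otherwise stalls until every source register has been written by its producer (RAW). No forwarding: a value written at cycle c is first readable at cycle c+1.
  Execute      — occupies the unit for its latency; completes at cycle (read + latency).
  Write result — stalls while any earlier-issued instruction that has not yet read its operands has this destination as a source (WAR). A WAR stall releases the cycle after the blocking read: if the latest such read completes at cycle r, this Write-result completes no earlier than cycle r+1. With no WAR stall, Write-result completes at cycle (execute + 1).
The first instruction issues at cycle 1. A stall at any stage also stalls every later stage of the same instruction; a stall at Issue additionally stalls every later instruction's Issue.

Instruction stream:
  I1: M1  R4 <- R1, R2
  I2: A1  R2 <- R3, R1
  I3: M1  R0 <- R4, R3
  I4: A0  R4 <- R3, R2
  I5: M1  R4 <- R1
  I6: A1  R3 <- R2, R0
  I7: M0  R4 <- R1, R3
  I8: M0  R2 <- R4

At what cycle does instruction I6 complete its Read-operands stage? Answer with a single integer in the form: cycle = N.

cycle = 19

[1] I1 issues→M1
[2] I1 reads; I2 issues→A1
[3] I2 reads
[5] I2 exec-done
[6] I2 writes R2
[7] I1 exec-done
[8] I1 writes R4
[9] I3 issues→M1
[10] I3 reads; I4 issues→A0
[11] I4 reads
[12] I4 exec-done
[13] I4 writes R4
[15] I3 exec-done
[16] I3 writes R0
[17] I5 issues→M1
[18] I5 reads; I6 issues→A1
[19] I6 reads
[21] I6 exec-done
[22] I6 writes R3
[23] I5 exec-done
[24] I5 writes R4
[25] I7 issues→M0
[26] I7 reads
[31] I7 exec-done
[32] I7 writes R4
[33] I8 issues→M0
[34] I8 reads
[39] I8 exec-done
[40] I8 writes R2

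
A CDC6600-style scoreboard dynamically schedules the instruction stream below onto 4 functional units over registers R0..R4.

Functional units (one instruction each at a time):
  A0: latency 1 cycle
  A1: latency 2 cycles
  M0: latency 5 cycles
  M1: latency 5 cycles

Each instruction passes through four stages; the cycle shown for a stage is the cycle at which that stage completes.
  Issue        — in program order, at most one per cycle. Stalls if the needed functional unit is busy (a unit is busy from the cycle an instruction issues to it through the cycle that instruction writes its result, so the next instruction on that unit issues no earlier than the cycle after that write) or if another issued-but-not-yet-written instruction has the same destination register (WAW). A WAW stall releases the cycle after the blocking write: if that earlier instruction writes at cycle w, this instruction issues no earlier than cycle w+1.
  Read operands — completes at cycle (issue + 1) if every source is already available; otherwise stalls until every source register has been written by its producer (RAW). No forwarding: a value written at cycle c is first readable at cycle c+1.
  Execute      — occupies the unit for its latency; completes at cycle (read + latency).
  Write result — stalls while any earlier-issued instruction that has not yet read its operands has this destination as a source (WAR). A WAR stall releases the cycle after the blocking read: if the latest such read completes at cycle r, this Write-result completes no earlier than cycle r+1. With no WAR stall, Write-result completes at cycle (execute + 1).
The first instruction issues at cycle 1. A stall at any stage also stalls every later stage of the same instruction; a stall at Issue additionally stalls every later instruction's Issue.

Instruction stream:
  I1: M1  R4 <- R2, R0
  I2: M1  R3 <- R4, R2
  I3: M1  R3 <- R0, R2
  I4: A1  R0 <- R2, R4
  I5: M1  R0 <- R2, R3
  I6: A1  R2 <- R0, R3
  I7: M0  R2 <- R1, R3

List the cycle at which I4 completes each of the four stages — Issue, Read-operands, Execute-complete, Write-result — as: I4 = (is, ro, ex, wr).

c1: I1 dispatched to M1
c2: I1 operands ready
c7: I1 complete
c8: R4←I1
c9: I2 dispatched to M1
c10: I2 operands ready
c15: I2 complete
c16: R3←I2
c17: I3 dispatched to M1
c18: I3 operands ready · I4 dispatched to A1
c19: I4 operands ready
c21: I4 complete
c22: R0←I4
c23: I3 complete
c24: R3←I3
c25: I5 dispatched to M1
c26: I5 operands ready · I6 dispatched to A1
c31: I5 complete
c32: R0←I5
c33: I6 operands ready
c35: I6 complete
c36: R2←I6
c37: I7 dispatched to M0
c38: I7 operands ready
c43: I7 complete
c44: R2←I7

I4 = (18, 19, 21, 22)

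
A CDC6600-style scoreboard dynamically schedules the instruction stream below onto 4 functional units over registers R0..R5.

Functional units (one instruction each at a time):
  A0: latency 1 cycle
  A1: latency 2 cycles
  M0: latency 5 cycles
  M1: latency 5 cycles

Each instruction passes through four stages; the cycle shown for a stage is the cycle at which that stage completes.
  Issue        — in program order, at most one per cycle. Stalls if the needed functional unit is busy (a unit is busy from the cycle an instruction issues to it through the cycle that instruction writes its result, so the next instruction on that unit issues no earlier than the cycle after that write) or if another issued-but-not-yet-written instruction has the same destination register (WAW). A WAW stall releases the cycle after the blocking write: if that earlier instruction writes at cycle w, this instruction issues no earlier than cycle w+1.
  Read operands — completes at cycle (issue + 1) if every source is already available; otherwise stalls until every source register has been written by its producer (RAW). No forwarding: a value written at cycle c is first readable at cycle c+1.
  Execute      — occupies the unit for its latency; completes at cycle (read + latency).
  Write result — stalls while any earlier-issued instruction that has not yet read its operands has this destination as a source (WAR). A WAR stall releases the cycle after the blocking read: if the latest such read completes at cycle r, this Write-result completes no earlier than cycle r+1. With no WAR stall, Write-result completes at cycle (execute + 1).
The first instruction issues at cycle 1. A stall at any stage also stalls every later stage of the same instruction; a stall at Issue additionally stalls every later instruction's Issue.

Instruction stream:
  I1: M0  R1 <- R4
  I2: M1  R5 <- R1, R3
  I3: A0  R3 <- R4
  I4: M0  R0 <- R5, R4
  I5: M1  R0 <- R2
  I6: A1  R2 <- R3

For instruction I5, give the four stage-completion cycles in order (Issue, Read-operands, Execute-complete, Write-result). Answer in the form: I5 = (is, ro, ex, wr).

I5 = (23, 24, 29, 30)

c1: I1 issues→M0
c2: I1 reads; I2 issues→M1
c3: I3 issues→A0
c4: I3 reads
c5: I3 exec-done
c7: I1 exec-done
c8: I1 writes R1
c9: I2 reads; I4 issues→M0
c10: I3 writes R3
c14: I2 exec-done
c15: I2 writes R5
c16: I4 reads
c21: I4 exec-done
c22: I4 writes R0
c23: I5 issues→M1
c24: I5 reads; I6 issues→A1
c25: I6 reads
c27: I6 exec-done
c28: I6 writes R2
c29: I5 exec-done
c30: I5 writes R0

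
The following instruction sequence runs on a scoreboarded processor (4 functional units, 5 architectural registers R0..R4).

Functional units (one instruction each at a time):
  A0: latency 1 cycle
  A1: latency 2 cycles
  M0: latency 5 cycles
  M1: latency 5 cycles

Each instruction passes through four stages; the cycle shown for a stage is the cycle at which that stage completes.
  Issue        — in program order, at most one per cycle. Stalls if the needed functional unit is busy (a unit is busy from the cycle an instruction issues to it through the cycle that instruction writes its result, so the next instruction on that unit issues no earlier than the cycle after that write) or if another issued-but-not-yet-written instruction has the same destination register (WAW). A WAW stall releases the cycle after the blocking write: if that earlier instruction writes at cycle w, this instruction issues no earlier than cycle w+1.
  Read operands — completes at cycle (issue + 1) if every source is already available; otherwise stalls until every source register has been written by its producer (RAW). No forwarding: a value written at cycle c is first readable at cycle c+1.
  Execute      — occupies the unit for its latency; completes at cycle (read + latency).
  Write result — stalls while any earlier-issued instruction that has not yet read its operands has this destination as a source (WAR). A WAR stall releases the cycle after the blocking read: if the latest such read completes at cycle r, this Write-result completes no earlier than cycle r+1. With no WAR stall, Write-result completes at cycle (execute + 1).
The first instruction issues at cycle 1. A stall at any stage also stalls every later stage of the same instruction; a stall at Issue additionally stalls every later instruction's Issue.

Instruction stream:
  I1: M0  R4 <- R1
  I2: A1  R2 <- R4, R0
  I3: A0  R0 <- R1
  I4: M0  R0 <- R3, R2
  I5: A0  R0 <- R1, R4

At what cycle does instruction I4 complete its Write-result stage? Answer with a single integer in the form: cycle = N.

c1: I1 issues→M0
c2: I1 reads | I2 issues→A1
c3: I3 issues→A0
c4: I3 reads
c5: I3 exec-done
c7: I1 exec-done
c8: I1 writes R4
c9: I2 reads
c10: I3 writes R0
c11: I2 exec-done | I4 issues→M0
c12: I2 writes R2
c13: I4 reads
c18: I4 exec-done
c19: I4 writes R0
c20: I5 issues→A0
c21: I5 reads
c22: I5 exec-done
c23: I5 writes R0

cycle = 19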